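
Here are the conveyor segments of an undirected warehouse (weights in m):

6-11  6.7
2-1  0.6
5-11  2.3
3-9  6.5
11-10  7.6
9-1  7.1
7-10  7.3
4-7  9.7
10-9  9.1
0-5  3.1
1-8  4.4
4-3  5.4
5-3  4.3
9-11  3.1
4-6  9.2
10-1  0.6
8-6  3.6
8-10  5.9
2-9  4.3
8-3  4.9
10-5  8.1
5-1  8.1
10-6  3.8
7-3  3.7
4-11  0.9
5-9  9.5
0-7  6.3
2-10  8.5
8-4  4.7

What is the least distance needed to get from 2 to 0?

11.8 m

Shortest distances from 2:
2: 0
1: 0.6  (via 2)
10: 1.2  (via 1)
9: 4.3  (via 2)
6: 5  (via 10)
8: 5  (via 1)
11: 7.4  (via 9)
4: 8.3  (via 11)
7: 8.5  (via 10)
5: 8.7  (via 1)
3: 9.9  (via 8)
0: 11.8  (via 5)
Shortest route: 2 → 1 → 5 → 0 = 11.8 m.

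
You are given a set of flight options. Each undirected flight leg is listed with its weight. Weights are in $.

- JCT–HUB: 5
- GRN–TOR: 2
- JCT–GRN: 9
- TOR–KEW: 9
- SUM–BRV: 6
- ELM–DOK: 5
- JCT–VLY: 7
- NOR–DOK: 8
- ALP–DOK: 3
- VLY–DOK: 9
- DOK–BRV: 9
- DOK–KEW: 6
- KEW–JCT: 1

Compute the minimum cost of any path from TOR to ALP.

Candidate routes:
TOR–KEW–JCT–VLY–DOK–ALP: 9+1+7+9+3 = 29
TOR–GRN–JCT–VLY–DOK–ALP: 2+9+7+9+3 = 30
TOR–GRN–JCT–KEW–DOK–ALP: 2+9+1+6+3 = 21
TOR–KEW–DOK–ALP: 9+6+3 = 18
The minimum is $18 via TOR–KEW–DOK–ALP.

$18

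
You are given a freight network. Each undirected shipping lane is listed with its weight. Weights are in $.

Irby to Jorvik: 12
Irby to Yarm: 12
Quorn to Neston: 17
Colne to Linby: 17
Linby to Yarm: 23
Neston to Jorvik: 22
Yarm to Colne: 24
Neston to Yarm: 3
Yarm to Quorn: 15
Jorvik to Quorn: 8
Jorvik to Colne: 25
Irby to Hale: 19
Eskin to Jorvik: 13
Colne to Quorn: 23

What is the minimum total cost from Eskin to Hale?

$44

Shortest distances from Eskin:
Eskin: 0
Jorvik: 13  (via Eskin)
Quorn: 21  (via Jorvik)
Irby: 25  (via Jorvik)
Neston: 35  (via Jorvik)
Yarm: 36  (via Quorn)
Colne: 38  (via Jorvik)
Hale: 44  (via Irby)
Shortest route: Eskin–Jorvik–Irby–Hale = $44.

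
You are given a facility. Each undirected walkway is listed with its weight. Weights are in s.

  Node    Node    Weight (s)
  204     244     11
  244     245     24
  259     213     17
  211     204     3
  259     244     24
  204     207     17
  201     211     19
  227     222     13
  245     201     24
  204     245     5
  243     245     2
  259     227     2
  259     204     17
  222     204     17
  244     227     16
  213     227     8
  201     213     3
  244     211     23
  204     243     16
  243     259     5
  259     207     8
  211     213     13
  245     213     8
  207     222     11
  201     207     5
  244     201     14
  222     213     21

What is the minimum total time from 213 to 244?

Running Dijkstra from 213:
213: 0
201: 3  (via 213)
227: 8  (via 213)
207: 8  (via 201)
245: 8  (via 213)
243: 10  (via 245)
259: 10  (via 227)
204: 13  (via 245)
211: 13  (via 213)
244: 17  (via 201)
Shortest route: 213 → 201 → 244 = 17 s.

17 s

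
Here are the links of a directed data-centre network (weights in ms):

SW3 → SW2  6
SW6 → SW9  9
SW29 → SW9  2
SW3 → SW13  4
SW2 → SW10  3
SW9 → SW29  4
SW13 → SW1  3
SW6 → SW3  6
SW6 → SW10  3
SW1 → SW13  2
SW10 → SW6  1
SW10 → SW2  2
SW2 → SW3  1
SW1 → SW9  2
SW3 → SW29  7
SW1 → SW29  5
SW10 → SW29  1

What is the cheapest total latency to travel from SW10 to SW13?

Settle nodes by increasing distance from SW10:
SW10: 0
SW29: 1  (via SW10)
SW6: 1  (via SW10)
SW2: 2  (via SW10)
SW9: 3  (via SW29)
SW3: 3  (via SW2)
SW13: 7  (via SW3)
Shortest route: SW10 → SW2 → SW3 → SW13 = 7 ms.

7 ms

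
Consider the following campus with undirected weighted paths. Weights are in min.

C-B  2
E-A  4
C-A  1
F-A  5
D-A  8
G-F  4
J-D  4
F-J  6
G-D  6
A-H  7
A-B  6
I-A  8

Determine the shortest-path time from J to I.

Running Dijkstra from J:
J: 0
D: 4  (via J)
F: 6  (via J)
G: 10  (via D)
A: 11  (via F)
C: 12  (via A)
B: 14  (via C)
E: 15  (via A)
H: 18  (via A)
I: 19  (via A)
Shortest route: J–F–A–I = 19 min.

19 min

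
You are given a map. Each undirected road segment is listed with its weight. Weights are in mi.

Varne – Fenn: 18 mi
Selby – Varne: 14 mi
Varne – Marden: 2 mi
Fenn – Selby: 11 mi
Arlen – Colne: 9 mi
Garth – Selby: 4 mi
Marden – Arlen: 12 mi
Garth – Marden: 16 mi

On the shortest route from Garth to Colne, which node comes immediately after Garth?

Enumerating some paths:
Garth–Marden–Arlen–Colne: 16+12+9 = 37
Garth–Selby–Varne–Marden–Arlen–Colne: 4+14+2+12+9 = 41
Cheapest is Garth–Marden–Arlen–Colne at 37 mi.
So from Garth the first move is to Marden.

Marden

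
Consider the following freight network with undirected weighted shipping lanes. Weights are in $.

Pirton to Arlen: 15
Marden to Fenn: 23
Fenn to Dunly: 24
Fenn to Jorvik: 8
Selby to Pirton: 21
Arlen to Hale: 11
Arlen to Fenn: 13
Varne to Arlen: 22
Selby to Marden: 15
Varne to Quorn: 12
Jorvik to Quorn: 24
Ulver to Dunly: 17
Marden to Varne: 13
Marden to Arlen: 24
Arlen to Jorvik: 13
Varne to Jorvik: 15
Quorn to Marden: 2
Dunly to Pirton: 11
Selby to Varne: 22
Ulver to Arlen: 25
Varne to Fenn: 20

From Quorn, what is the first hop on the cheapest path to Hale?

Enumerating some paths:
Quorn → Marden → Arlen → Hale: 2+24+11 = 37
Quorn → Varne → Arlen → Hale: 12+22+11 = 45
The minimum is $37 via Quorn → Marden → Arlen → Hale.
So from Quorn the first move is to Marden.

Marden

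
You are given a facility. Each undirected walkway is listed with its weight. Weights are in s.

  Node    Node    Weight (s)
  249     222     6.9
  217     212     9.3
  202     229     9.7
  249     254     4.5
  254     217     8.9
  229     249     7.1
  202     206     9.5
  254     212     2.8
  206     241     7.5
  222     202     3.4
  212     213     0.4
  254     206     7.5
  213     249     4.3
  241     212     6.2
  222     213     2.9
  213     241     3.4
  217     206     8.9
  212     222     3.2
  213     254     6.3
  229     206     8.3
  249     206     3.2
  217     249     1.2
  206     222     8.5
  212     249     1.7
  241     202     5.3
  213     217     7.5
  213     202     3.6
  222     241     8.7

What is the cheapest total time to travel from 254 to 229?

11.6 s

Running Dijkstra from 254:
254: 0
212: 2.8  (via 254)
213: 3.2  (via 212)
249: 4.5  (via 254)
217: 5.7  (via 249)
222: 6  (via 212)
241: 6.6  (via 213)
202: 6.8  (via 213)
206: 7.5  (via 254)
229: 11.6  (via 249)
Shortest route: 254 → 249 → 229 = 11.6 s.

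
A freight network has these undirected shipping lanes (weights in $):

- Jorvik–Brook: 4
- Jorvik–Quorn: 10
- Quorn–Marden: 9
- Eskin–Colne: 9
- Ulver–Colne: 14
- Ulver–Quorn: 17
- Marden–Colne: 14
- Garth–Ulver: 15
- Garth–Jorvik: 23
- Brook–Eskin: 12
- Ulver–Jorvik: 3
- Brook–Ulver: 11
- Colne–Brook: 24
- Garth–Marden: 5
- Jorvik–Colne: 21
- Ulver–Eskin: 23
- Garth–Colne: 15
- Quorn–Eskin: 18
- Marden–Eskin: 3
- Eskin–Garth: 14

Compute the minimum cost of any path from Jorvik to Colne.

Running Dijkstra from Jorvik:
Jorvik: 0
Ulver: 3  (via Jorvik)
Brook: 4  (via Jorvik)
Quorn: 10  (via Jorvik)
Eskin: 16  (via Brook)
Colne: 17  (via Ulver)
Shortest route: Jorvik → Ulver → Colne = $17.

$17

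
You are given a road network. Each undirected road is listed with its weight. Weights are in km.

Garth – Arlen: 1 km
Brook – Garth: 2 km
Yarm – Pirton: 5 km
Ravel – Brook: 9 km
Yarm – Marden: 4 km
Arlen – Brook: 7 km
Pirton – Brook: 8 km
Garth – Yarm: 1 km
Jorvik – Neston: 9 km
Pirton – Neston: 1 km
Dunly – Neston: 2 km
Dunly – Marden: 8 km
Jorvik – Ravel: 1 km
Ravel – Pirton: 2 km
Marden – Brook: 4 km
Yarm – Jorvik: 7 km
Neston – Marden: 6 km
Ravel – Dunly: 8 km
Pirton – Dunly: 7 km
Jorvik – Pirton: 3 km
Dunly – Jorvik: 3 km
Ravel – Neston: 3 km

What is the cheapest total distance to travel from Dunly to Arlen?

10 km

Running Dijkstra from Dunly:
Dunly: 0
Neston: 2  (via Dunly)
Jorvik: 3  (via Dunly)
Pirton: 3  (via Neston)
Ravel: 4  (via Jorvik)
Marden: 8  (via Dunly)
Yarm: 8  (via Pirton)
Garth: 9  (via Yarm)
Arlen: 10  (via Garth)
Shortest route: Dunly → Neston → Pirton → Yarm → Garth → Arlen = 10 km.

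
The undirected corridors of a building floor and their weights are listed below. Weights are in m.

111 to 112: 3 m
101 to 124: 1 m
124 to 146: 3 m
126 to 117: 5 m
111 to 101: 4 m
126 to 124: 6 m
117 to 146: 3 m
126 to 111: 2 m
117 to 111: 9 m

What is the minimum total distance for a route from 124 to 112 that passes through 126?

11 m

Best 124 to 126: 124 → 126 costing 6
Best 126 to 112: 126 → 111 → 112 costing 5
Total via 126: 6 + 5 = 11 m.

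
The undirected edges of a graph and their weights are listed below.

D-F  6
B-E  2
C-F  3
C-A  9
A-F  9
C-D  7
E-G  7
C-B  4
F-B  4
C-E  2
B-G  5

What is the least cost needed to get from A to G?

18

Running Dijkstra from A:
A: 0
C: 9  (via A)
F: 9  (via A)
E: 11  (via C)
B: 13  (via C)
D: 15  (via F)
G: 18  (via E)
Shortest route: A–C–E–G = 18.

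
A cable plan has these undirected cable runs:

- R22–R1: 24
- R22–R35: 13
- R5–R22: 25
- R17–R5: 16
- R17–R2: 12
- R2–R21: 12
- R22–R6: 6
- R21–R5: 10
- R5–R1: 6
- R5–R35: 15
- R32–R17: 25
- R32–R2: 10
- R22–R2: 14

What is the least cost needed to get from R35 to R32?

Shortest distances from R35:
R35: 0
R22: 13  (via R35)
R5: 15  (via R35)
R6: 19  (via R22)
R1: 21  (via R5)
R21: 25  (via R5)
R2: 27  (via R22)
R17: 31  (via R5)
R32: 37  (via R2)
Shortest route: R35 → R22 → R2 → R32 = 37.

37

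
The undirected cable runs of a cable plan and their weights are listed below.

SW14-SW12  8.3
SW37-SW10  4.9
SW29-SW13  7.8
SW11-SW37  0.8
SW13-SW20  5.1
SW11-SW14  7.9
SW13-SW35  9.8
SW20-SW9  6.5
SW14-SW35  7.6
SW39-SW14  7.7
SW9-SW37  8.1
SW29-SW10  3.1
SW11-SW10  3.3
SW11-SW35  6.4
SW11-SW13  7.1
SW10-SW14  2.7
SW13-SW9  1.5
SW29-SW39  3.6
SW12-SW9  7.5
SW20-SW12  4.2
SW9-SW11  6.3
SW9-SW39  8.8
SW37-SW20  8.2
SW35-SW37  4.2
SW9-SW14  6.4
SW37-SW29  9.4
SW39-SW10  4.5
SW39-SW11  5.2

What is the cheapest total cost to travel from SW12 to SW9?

7.5

Enumerating some paths:
SW12–SW20–SW13–SW9: 4.2+5.1+1.5 = 10.8
SW12–SW14–SW9: 8.3+6.4 = 14.7
SW12–SW9: 7.5 = 7.5
SW12–SW20–SW9: 4.2+6.5 = 10.7
Cheapest is SW12–SW9 at 7.5.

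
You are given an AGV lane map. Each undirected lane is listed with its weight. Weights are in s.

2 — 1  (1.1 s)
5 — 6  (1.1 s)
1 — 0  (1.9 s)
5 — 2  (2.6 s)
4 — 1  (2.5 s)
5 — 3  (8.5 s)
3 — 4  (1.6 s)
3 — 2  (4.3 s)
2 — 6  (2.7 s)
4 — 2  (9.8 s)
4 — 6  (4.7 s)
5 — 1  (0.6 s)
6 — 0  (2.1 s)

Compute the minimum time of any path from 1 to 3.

4.1 s

Enumerating some paths:
1 - 2 - 3: 1.1+4.3 = 5.4
1 - 4 - 3: 2.5+1.6 = 4.1
The minimum is 4.1 s via 1 - 4 - 3.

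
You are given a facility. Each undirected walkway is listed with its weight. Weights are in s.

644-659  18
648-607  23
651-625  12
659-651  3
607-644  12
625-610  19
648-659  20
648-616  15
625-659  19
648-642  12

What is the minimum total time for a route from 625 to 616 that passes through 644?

Best 625 to 644: 625 → 651 → 659 → 644 costing 33
Shortest 644→616: 644 → 607 → 648 → 616 = 50
Total via 644: 33 + 50 = 83 s.

83 s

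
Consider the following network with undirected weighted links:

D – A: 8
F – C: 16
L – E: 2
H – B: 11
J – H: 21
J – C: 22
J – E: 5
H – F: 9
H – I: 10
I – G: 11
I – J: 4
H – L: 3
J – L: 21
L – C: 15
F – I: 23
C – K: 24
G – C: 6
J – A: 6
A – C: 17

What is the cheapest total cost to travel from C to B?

Running Dijkstra from C:
C: 0
G: 6  (via C)
L: 15  (via C)
F: 16  (via C)
A: 17  (via C)
E: 17  (via L)
I: 17  (via G)
H: 18  (via L)
J: 21  (via I)
K: 24  (via C)
D: 25  (via A)
B: 29  (via H)
Shortest route: C → L → H → B = 29.

29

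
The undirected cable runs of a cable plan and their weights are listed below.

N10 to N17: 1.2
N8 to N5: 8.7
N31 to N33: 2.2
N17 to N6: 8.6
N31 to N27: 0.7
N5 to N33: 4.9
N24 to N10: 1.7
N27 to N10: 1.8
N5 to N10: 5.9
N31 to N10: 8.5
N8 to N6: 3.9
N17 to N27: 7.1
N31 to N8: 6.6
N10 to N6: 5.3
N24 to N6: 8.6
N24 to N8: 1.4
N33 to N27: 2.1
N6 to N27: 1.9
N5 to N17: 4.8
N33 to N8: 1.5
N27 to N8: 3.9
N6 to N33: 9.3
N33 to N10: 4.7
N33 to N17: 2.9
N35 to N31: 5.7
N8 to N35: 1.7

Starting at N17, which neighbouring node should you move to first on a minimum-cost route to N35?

Candidate routes:
N17 - N33 - N8 - N35: 2.9+1.5+1.7 = 6.1
N17 - N10 - N24 - N8 - N35: 1.2+1.7+1.4+1.7 = 6
Cheapest is N17 - N10 - N24 - N8 - N35 at 6.
So from N17 the first move is to N10.

N10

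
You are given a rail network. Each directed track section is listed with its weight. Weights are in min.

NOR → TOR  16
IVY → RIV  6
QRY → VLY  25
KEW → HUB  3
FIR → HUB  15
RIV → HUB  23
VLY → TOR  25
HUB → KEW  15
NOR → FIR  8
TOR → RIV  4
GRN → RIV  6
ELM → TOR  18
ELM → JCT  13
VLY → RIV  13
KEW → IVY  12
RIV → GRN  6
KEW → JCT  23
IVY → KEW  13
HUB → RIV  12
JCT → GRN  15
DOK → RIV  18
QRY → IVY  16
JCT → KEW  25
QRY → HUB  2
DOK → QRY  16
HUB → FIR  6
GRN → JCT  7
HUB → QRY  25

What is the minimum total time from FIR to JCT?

40 min

Running Dijkstra from FIR:
FIR: 0
HUB: 15  (via FIR)
RIV: 27  (via HUB)
KEW: 30  (via HUB)
GRN: 33  (via RIV)
QRY: 40  (via HUB)
JCT: 40  (via GRN)
Shortest route: FIR–HUB–RIV–GRN–JCT = 40 min.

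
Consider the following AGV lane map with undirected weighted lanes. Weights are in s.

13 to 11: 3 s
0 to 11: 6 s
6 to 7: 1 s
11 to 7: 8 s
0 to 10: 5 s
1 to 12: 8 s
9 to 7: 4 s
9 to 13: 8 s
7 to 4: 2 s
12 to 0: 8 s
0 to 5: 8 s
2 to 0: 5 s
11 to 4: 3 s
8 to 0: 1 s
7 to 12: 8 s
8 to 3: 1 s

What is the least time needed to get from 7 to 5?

Enumerating some paths:
7 → 11 → 0 → 5: 8+6+8 = 22
7 → 12 → 0 → 5: 8+8+8 = 24
7 → 4 → 11 → 0 → 5: 2+3+6+8 = 19
Cheapest is 7 → 4 → 11 → 0 → 5 at 19 s.

19 s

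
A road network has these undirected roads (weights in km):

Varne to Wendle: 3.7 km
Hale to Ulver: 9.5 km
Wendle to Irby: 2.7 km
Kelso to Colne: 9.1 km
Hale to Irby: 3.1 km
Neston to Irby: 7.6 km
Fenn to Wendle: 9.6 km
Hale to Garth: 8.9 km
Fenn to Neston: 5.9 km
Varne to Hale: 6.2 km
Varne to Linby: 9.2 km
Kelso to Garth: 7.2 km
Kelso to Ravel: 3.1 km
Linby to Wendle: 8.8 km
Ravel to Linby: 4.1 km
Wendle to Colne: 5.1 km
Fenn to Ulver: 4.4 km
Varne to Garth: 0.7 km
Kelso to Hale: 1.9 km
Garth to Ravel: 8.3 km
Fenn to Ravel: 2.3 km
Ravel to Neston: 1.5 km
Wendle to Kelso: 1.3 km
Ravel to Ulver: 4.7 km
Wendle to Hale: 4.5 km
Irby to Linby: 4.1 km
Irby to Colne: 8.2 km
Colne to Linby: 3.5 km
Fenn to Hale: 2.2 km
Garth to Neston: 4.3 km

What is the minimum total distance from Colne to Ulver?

12.3 km

Compare a few routes:
Colne - Wendle - Kelso - Ravel - Ulver: 5.1+1.3+3.1+4.7 = 14.2
Colne - Linby - Ravel - Ulver: 3.5+4.1+4.7 = 12.3
The minimum is 12.3 km via Colne - Linby - Ravel - Ulver.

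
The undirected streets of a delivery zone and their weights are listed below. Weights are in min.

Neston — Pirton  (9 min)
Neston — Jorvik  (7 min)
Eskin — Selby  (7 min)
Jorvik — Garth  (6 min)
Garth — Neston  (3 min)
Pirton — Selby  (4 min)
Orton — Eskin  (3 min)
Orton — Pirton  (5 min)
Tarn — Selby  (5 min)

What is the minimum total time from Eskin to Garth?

Settle nodes by increasing distance from Eskin:
Eskin: 0
Orton: 3  (via Eskin)
Selby: 7  (via Eskin)
Pirton: 8  (via Orton)
Tarn: 12  (via Selby)
Neston: 17  (via Pirton)
Garth: 20  (via Neston)
Shortest route: Eskin–Orton–Pirton–Neston–Garth = 20 min.

20 min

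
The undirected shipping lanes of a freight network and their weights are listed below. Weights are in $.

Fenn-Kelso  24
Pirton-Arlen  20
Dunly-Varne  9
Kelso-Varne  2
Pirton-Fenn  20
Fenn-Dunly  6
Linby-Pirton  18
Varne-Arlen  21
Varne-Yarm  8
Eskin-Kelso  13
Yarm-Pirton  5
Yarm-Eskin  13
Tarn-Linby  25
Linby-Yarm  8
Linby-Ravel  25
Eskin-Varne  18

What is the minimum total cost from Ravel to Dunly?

$50

Shortest distances from Ravel:
Ravel: 0
Linby: 25  (via Ravel)
Yarm: 33  (via Linby)
Pirton: 38  (via Yarm)
Varne: 41  (via Yarm)
Kelso: 43  (via Varne)
Eskin: 46  (via Yarm)
Tarn: 50  (via Linby)
Dunly: 50  (via Varne)
Shortest route: Ravel → Linby → Yarm → Varne → Dunly = $50.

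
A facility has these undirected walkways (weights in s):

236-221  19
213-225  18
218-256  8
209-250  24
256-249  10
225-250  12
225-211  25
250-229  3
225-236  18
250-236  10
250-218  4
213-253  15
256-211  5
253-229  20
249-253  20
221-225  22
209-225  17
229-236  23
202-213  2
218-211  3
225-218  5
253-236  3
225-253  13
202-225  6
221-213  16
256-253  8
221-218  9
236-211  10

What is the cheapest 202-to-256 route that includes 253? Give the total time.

Shortest 202→253: 202 → 213 → 253 = 17
Best 253 to 256: 253 → 256 costing 8
Total via 253: 17 + 8 = 25 s.

25 s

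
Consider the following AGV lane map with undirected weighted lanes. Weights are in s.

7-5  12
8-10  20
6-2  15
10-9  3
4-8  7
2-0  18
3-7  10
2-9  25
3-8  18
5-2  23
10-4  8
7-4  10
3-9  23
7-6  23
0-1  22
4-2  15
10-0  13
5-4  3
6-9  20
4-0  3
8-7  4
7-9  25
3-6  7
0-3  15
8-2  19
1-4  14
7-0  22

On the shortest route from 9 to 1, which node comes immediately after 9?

Enumerating some paths:
9–10–0–4–1: 3+13+3+14 = 33
9–10–4–1: 3+8+14 = 25
9–10–0–1: 3+13+22 = 38
9–10–4–0–1: 3+8+3+22 = 36
The minimum is 25 s via 9–10–4–1.
So from 9 the first move is to 10.

10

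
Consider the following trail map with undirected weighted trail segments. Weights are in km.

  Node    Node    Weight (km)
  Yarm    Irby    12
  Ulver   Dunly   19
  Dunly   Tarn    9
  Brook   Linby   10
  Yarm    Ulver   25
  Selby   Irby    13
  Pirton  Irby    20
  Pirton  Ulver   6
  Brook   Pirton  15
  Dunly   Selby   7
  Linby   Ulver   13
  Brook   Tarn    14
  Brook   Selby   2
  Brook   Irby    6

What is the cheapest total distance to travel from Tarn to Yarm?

Compare a few routes:
Tarn - Brook - Irby - Yarm: 14+6+12 = 32
Tarn - Dunly - Selby - Brook - Irby - Yarm: 9+7+2+6+12 = 36
Cheapest is Tarn - Brook - Irby - Yarm at 32 km.

32 km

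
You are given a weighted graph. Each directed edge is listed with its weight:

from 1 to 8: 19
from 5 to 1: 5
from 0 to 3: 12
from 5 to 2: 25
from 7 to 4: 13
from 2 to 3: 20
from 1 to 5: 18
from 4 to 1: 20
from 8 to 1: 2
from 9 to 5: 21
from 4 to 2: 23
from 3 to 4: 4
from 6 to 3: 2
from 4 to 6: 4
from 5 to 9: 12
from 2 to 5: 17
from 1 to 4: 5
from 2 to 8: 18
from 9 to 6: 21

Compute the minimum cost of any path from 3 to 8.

43

Candidate routes:
3–4–1–8: 4+20+19 = 43
3–4–1–5–2–8: 4+20+18+25+18 = 85
3–4–2–5–1–8: 4+23+17+5+19 = 68
3–4–2–8: 4+23+18 = 45
The minimum is 43 via 3–4–1–8.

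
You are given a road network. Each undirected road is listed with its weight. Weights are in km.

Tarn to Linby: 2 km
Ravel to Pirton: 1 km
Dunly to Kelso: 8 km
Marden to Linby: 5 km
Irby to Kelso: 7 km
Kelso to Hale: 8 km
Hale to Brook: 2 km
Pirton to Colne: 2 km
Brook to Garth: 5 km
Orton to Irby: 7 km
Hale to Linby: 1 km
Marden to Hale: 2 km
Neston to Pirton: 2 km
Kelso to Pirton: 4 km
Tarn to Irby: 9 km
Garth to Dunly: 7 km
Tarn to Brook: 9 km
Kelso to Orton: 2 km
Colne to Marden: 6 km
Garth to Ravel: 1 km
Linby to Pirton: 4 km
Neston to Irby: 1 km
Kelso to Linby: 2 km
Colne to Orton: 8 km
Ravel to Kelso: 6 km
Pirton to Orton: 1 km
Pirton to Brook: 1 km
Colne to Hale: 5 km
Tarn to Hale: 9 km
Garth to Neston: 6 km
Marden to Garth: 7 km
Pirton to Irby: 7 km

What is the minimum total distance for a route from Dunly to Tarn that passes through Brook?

15 km

Best Dunly to Brook: Dunly → Garth → Ravel → Pirton → Brook costing 10
Shortest Brook→Tarn: Brook → Hale → Linby → Tarn = 5
Total via Brook: 10 + 5 = 15 km.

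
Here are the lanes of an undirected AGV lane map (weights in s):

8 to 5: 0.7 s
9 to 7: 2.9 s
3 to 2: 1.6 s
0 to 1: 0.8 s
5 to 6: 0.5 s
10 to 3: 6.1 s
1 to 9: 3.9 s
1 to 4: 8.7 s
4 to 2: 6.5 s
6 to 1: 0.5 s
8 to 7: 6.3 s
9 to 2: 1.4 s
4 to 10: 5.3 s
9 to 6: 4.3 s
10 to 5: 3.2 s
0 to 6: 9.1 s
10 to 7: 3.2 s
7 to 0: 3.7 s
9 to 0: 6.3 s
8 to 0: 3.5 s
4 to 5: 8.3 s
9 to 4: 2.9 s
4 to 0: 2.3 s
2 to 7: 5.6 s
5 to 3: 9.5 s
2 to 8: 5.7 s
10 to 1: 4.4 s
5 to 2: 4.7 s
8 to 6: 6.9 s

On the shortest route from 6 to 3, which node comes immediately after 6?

Compare a few routes:
6 - 5 - 2 - 3: 0.5+4.7+1.6 = 6.8
6 - 5 - 8 - 2 - 3: 0.5+0.7+5.7+1.6 = 8.5
6 - 1 - 9 - 2 - 3: 0.5+3.9+1.4+1.6 = 7.4
6 - 9 - 2 - 3: 4.3+1.4+1.6 = 7.3
Cheapest is 6 - 5 - 2 - 3 at 6.8 s.
So from 6 the first move is to 5.

5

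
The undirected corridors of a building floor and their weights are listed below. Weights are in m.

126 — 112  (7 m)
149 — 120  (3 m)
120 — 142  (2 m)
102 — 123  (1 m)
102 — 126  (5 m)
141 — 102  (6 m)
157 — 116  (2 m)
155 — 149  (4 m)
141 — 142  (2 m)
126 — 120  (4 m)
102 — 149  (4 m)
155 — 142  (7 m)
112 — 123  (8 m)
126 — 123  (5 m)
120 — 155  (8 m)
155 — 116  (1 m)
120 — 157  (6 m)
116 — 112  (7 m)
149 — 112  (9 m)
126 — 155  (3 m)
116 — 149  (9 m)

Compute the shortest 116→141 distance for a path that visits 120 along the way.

12 m

Best 116 to 120: 116–157–120 costing 8
Shortest 120→141: 120–142–141 = 4
Total via 120: 8 + 4 = 12 m.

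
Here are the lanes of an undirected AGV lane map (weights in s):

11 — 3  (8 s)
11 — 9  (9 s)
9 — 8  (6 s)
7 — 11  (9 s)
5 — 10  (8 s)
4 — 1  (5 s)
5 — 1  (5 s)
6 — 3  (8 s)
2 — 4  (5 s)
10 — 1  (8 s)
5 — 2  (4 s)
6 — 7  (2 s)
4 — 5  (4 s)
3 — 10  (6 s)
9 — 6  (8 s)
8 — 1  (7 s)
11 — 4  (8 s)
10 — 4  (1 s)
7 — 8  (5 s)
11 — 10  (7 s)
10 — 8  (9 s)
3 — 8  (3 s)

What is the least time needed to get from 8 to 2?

Shortest distances from 8:
8: 0
3: 3  (via 8)
7: 5  (via 8)
9: 6  (via 8)
1: 7  (via 8)
6: 7  (via 7)
10: 9  (via 8)
4: 10  (via 10)
11: 11  (via 3)
5: 12  (via 1)
2: 15  (via 4)
Shortest route: 8–10–4–2 = 15 s.

15 s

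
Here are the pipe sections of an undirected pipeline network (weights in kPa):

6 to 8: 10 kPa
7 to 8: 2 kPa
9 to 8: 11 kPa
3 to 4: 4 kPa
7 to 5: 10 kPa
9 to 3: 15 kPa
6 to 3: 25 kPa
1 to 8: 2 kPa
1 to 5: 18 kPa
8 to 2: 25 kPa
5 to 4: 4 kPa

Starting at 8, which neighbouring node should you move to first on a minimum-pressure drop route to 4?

Candidate routes:
8 - 9 - 3 - 4: 11+15+4 = 30
8 - 7 - 5 - 4: 2+10+4 = 16
8 - 1 - 5 - 4: 2+18+4 = 24
Cheapest is 8 - 7 - 5 - 4 at 16 kPa.
So from 8 the first move is to 7.

7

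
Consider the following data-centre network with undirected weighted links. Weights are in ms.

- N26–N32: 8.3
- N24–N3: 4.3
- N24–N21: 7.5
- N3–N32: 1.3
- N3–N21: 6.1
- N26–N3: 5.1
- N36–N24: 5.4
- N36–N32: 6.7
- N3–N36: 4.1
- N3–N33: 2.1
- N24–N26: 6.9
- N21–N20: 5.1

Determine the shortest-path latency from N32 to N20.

12.5 ms

Running Dijkstra from N32:
N32: 0
N3: 1.3  (via N32)
N33: 3.4  (via N3)
N36: 5.4  (via N3)
N24: 5.6  (via N3)
N26: 6.4  (via N3)
N21: 7.4  (via N3)
N20: 12.5  (via N21)
Shortest route: N32 → N3 → N21 → N20 = 12.5 ms.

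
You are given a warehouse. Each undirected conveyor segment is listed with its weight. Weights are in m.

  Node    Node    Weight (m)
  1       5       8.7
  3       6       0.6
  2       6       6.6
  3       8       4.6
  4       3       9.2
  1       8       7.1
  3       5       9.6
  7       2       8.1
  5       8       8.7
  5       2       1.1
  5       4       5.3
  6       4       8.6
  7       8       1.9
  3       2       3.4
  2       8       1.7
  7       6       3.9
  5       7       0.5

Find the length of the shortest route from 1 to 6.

Settle nodes by increasing distance from 1:
1: 0
8: 7.1  (via 1)
5: 8.7  (via 1)
2: 8.8  (via 8)
7: 9  (via 8)
3: 11.7  (via 8)
6: 12.3  (via 3)
Shortest route: 1–8–3–6 = 12.3 m.

12.3 m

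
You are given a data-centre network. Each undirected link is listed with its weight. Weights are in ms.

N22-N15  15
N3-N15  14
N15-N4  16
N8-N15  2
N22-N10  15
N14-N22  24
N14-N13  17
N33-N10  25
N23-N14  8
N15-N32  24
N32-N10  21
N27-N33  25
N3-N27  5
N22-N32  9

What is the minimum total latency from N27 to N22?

34 ms

Compare a few routes:
N27 → N3 → N15 → N32 → N22: 5+14+24+9 = 52
N27 → N3 → N15 → N22: 5+14+15 = 34
N27 → N33 → N10 → N22: 25+25+15 = 65
The minimum is 34 ms via N27 → N3 → N15 → N22.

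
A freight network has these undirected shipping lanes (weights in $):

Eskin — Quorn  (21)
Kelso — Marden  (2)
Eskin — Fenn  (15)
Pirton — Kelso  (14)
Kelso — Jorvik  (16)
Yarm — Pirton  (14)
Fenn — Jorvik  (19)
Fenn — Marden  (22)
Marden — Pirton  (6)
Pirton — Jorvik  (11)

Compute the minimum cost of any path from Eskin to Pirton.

Enumerating some paths:
Eskin - Fenn - Jorvik - Pirton: 15+19+11 = 45
Eskin - Fenn - Marden - Pirton: 15+22+6 = 43
Eskin - Fenn - Marden - Kelso - Pirton: 15+22+2+14 = 53
Eskin - Fenn - Jorvik - Kelso - Marden - Pirton: 15+19+16+2+6 = 58
Cheapest is Eskin - Fenn - Marden - Pirton at $43.

$43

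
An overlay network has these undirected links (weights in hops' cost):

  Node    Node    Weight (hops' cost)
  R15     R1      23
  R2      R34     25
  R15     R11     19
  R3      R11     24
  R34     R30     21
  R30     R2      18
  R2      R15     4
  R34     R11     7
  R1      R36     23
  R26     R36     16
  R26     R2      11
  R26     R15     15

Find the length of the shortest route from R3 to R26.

Shortest distances from R3:
R3: 0
R11: 24  (via R3)
R34: 31  (via R11)
R15: 43  (via R11)
R2: 47  (via R15)
R30: 52  (via R34)
R26: 58  (via R15)
Shortest route: R3–R11–R15–R26 = 58 hops' cost.

58 hops' cost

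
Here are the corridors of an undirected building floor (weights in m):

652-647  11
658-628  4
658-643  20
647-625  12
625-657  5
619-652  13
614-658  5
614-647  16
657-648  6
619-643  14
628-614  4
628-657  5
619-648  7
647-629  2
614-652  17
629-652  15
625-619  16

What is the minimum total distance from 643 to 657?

27 m

Shortest distances from 643:
643: 0
619: 14  (via 643)
658: 20  (via 643)
648: 21  (via 619)
628: 24  (via 658)
614: 25  (via 658)
657: 27  (via 648)
Shortest route: 643 → 619 → 648 → 657 = 27 m.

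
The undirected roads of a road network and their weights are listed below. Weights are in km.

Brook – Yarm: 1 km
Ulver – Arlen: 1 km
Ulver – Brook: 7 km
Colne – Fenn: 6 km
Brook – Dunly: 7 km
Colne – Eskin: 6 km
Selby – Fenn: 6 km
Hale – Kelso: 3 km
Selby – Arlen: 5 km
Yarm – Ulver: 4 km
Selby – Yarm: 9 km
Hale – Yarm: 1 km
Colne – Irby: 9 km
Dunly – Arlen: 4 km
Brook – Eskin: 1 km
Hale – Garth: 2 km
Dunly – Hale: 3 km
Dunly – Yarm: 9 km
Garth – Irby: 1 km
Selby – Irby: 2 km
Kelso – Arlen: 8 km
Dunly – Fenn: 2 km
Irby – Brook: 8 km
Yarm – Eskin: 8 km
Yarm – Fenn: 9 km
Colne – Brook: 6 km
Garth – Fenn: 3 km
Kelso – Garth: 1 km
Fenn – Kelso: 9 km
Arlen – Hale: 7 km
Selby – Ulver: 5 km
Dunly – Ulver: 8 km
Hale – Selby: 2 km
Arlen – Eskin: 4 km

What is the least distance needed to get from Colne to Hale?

Running Dijkstra from Colne:
Colne: 0
Brook: 6  (via Colne)
Fenn: 6  (via Colne)
Eskin: 6  (via Colne)
Yarm: 7  (via Brook)
Dunly: 8  (via Fenn)
Hale: 8  (via Yarm)
Shortest route: Colne–Brook–Yarm–Hale = 8 km.

8 km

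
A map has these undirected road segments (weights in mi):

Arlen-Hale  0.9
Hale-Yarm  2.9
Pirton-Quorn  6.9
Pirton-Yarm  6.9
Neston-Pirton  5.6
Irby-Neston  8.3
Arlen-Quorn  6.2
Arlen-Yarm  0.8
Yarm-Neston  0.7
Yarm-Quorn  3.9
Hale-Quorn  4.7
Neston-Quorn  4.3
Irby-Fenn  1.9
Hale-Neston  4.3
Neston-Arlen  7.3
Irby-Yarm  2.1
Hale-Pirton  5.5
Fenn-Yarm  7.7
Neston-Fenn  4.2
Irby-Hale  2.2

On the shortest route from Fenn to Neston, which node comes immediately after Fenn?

Compare a few routes:
Fenn–Neston: 4.2 = 4.2
Fenn–Irby–Yarm–Neston: 1.9+2.1+0.7 = 4.7
The minimum is 4.2 mi via Fenn–Neston.
So from Fenn the first move is to Neston.

Neston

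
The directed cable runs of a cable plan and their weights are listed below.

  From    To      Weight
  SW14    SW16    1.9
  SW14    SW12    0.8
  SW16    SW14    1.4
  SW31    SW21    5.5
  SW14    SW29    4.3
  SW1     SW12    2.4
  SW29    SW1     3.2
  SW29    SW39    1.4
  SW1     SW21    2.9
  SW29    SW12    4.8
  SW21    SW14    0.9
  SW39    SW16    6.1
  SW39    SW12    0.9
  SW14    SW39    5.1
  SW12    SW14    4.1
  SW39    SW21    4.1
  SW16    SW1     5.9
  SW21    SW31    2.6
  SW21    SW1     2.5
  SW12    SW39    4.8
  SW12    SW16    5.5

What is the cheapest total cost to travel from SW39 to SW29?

Enumerating some paths:
SW39 - SW12 - SW14 - SW29: 0.9+4.1+4.3 = 9.3
SW39 - SW16 - SW14 - SW29: 6.1+1.4+4.3 = 11.8
The minimum is 9.3 via SW39 - SW12 - SW14 - SW29.

9.3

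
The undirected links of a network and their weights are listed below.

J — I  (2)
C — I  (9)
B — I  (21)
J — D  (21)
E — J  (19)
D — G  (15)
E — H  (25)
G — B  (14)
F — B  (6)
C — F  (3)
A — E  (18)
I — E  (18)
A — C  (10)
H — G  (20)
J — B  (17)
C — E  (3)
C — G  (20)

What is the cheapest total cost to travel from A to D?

42

Enumerating some paths:
A–C–I–J–D: 10+9+2+21 = 42
A–C–G–D: 10+20+15 = 45
The minimum is 42 via A–C–I–J–D.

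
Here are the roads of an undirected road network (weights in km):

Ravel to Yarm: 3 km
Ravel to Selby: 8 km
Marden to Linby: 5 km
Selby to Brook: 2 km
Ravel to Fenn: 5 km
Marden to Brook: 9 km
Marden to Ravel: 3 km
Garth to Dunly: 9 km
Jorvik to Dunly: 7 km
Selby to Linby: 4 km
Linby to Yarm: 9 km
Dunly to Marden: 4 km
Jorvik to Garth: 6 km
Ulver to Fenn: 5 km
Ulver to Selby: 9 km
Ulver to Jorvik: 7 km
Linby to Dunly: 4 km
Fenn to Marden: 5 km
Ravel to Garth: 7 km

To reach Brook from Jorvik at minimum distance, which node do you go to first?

Compare a few routes:
Jorvik - Dunly - Marden - Brook: 7+4+9 = 20
Jorvik - Ulver - Selby - Brook: 7+9+2 = 18
Jorvik - Dunly - Linby - Selby - Brook: 7+4+4+2 = 17
Cheapest is Jorvik - Dunly - Linby - Selby - Brook at 17 km.
So from Jorvik the first move is to Dunly.

Dunly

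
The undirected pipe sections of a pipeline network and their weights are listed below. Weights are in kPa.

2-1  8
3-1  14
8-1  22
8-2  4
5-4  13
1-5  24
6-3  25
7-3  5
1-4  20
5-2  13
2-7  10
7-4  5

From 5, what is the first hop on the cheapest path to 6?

Compare a few routes:
5 → 4 → 7 → 3 → 6: 13+5+5+25 = 48
5 → 2 → 7 → 3 → 6: 13+10+5+25 = 53
5 → 2 → 1 → 3 → 6: 13+8+14+25 = 60
Cheapest is 5 → 4 → 7 → 3 → 6 at 48 kPa.
So from 5 the first move is to 4.

4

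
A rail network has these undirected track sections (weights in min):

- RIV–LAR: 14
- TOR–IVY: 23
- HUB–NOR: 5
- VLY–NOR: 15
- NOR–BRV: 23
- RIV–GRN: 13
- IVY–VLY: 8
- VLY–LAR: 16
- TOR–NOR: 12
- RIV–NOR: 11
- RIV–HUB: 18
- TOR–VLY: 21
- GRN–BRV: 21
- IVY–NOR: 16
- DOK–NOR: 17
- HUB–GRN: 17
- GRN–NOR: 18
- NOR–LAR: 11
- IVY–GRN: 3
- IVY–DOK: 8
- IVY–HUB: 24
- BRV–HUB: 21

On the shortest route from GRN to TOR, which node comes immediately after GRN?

Candidate routes:
GRN - IVY - TOR: 3+23 = 26
GRN - NOR - TOR: 18+12 = 30
GRN - IVY - NOR - TOR: 3+16+12 = 31
Cheapest is GRN - IVY - TOR at 26 min.
So from GRN the first move is to IVY.

IVY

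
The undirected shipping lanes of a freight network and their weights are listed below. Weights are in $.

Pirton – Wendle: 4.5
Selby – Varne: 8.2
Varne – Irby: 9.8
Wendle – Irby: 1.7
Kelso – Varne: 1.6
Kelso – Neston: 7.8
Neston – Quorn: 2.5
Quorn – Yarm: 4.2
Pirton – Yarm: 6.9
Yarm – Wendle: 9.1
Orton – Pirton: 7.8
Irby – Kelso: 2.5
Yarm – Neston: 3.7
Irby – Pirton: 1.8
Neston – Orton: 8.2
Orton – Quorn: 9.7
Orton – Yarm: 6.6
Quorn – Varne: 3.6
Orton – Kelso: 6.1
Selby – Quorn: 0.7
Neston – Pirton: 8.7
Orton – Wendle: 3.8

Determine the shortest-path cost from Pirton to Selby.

$10.2

Shortest distances from Pirton:
Pirton: 0
Irby: 1.8  (via Pirton)
Wendle: 3.5  (via Irby)
Kelso: 4.3  (via Irby)
Varne: 5.9  (via Kelso)
Yarm: 6.9  (via Pirton)
Orton: 7.3  (via Wendle)
Neston: 8.7  (via Pirton)
Quorn: 9.5  (via Varne)
Selby: 10.2  (via Quorn)
Shortest route: Pirton → Irby → Kelso → Varne → Quorn → Selby = $10.2.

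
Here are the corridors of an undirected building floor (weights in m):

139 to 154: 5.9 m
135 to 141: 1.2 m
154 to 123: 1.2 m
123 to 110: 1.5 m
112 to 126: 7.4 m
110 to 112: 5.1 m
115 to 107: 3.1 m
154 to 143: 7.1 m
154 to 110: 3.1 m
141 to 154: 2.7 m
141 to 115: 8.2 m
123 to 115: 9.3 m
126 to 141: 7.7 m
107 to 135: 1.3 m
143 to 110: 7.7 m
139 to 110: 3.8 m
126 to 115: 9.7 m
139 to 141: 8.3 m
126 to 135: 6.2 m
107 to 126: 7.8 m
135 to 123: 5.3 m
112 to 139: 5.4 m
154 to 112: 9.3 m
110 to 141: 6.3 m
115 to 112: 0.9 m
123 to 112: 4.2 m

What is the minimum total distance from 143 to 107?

Shortest distances from 143:
143: 0
154: 7.1  (via 143)
110: 7.7  (via 143)
123: 8.3  (via 154)
141: 9.8  (via 154)
135: 11  (via 141)
139: 11.5  (via 110)
107: 12.3  (via 135)
Shortest route: 143 → 154 → 141 → 135 → 107 = 12.3 m.

12.3 m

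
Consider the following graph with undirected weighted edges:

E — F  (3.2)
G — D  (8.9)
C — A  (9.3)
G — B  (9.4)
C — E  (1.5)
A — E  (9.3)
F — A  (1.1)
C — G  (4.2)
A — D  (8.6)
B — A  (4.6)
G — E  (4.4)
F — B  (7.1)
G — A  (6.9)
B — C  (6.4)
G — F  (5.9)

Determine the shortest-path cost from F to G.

5.9

Candidate routes:
F - G: 5.9 = 5.9
F - E - C - G: 3.2+1.5+4.2 = 8.9
F - E - G: 3.2+4.4 = 7.6
F - A - G: 1.1+6.9 = 8
The minimum is 5.9 via F - G.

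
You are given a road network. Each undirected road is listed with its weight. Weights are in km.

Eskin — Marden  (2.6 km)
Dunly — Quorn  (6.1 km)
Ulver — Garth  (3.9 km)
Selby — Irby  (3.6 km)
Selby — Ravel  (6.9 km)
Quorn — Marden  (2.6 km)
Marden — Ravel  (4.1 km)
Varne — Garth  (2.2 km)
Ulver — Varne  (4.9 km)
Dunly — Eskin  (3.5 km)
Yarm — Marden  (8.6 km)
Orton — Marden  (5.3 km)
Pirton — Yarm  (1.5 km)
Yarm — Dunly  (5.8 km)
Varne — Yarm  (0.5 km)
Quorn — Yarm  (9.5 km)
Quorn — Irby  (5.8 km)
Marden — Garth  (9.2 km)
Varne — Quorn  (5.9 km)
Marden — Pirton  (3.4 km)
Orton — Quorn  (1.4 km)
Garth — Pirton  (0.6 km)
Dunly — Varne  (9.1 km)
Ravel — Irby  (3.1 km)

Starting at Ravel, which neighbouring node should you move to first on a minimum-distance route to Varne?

Compare a few routes:
Ravel - Marden - Pirton - Yarm - Varne: 4.1+3.4+1.5+0.5 = 9.5
Ravel - Marden - Pirton - Garth - Varne: 4.1+3.4+0.6+2.2 = 10.3
Ravel - Marden - Quorn - Varne: 4.1+2.6+5.9 = 12.6
The minimum is 9.5 km via Ravel - Marden - Pirton - Yarm - Varne.
So from Ravel the first move is to Marden.

Marden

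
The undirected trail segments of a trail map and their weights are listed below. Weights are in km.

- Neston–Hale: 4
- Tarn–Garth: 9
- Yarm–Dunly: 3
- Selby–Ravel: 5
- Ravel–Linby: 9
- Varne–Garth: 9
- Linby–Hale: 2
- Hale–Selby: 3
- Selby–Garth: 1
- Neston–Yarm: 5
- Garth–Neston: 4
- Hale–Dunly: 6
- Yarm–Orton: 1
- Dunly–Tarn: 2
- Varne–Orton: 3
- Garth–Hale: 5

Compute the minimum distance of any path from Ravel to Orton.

16 km

Enumerating some paths:
Ravel–Selby–Garth–Varne–Orton: 5+1+9+3 = 18
Ravel–Selby–Garth–Neston–Yarm–Orton: 5+1+4+5+1 = 16
The minimum is 16 km via Ravel–Selby–Garth–Neston–Yarm–Orton.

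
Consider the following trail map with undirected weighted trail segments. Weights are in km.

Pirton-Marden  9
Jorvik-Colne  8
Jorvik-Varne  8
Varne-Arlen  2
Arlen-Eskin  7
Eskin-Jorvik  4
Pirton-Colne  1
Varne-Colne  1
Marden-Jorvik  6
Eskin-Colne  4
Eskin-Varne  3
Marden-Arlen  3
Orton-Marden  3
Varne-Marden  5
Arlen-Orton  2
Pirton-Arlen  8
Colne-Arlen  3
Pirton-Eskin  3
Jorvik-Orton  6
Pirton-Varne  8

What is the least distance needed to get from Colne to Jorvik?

Settle nodes by increasing distance from Colne:
Colne: 0
Pirton: 1  (via Colne)
Varne: 1  (via Colne)
Arlen: 3  (via Colne)
Eskin: 4  (via Colne)
Orton: 5  (via Arlen)
Marden: 6  (via Varne)
Jorvik: 8  (via Colne)
Shortest route: Colne → Jorvik = 8 km.

8 km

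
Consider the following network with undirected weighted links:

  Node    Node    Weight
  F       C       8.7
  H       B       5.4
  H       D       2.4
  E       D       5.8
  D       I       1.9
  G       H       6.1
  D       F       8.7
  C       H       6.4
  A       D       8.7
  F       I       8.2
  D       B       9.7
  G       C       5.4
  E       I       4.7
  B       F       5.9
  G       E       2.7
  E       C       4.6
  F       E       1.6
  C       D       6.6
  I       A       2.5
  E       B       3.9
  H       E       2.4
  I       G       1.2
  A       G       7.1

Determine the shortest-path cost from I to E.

Compare a few routes:
I - E: 4.7 = 4.7
I - G - E: 1.2+2.7 = 3.9
Cheapest is I - G - E at 3.9.

3.9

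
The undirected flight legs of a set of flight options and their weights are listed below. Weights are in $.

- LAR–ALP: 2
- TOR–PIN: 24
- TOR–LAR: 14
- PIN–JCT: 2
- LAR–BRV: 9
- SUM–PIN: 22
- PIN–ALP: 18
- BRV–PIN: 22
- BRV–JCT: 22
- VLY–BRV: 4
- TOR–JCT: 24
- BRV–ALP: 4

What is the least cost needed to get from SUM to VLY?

$48

Candidate routes:
SUM - PIN - TOR - LAR - ALP - BRV - VLY: 22+24+14+2+4+4 = 70
SUM - PIN - JCT - BRV - VLY: 22+2+22+4 = 50
SUM - PIN - BRV - VLY: 22+22+4 = 48
SUM - PIN - ALP - LAR - BRV - VLY: 22+18+2+9+4 = 55
The minimum is $48 via SUM - PIN - BRV - VLY.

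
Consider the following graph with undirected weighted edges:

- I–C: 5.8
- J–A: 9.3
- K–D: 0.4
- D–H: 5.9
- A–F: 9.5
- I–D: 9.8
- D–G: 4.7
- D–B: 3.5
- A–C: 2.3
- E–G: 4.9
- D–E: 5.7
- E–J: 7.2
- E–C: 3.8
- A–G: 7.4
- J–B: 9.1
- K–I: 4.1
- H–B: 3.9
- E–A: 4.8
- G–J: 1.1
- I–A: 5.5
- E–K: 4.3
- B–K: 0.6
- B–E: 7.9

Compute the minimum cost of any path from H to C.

Shortest distances from H:
H: 0
B: 3.9  (via H)
K: 4.5  (via B)
D: 4.9  (via K)
I: 8.6  (via K)
E: 8.8  (via K)
G: 9.6  (via D)
J: 10.7  (via G)
C: 12.6  (via E)
Shortest route: H–B–K–E–C = 12.6.

12.6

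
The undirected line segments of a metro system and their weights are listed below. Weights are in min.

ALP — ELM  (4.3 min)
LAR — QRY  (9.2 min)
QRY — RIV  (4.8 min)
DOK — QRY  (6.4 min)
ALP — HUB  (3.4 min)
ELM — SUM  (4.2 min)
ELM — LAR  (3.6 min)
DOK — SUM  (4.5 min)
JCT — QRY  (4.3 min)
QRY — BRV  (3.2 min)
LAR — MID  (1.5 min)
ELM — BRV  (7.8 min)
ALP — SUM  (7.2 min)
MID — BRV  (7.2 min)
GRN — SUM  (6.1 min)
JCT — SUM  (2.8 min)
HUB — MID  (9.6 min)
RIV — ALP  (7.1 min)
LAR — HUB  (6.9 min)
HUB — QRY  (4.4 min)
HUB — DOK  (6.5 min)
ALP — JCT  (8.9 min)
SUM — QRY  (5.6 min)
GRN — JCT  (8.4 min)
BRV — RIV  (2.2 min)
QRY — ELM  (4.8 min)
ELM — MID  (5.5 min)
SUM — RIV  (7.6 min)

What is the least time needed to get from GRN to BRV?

14.9 min

Compare a few routes:
GRN → SUM → QRY → BRV: 6.1+5.6+3.2 = 14.9
GRN → SUM → RIV → BRV: 6.1+7.6+2.2 = 15.9
GRN → JCT → QRY → BRV: 8.4+4.3+3.2 = 15.9
The minimum is 14.9 min via GRN → SUM → QRY → BRV.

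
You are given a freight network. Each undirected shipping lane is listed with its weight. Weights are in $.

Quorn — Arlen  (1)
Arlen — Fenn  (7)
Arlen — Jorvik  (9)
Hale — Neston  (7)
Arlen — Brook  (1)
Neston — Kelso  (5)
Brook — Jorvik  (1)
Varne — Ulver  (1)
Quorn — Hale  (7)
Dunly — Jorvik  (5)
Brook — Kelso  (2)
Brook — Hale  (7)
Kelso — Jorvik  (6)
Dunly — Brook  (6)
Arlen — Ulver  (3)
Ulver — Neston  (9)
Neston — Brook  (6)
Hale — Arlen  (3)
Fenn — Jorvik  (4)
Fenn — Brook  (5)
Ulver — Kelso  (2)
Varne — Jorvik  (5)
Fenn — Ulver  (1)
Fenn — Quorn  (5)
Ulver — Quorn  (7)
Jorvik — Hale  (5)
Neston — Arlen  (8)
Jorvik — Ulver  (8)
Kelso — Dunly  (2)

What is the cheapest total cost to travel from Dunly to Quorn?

Compare a few routes:
Dunly–Kelso–Brook–Arlen–Quorn: 2+2+1+1 = 6
Dunly–Kelso–Ulver–Arlen–Quorn: 2+2+3+1 = 8
Cheapest is Dunly–Kelso–Brook–Arlen–Quorn at $6.

$6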